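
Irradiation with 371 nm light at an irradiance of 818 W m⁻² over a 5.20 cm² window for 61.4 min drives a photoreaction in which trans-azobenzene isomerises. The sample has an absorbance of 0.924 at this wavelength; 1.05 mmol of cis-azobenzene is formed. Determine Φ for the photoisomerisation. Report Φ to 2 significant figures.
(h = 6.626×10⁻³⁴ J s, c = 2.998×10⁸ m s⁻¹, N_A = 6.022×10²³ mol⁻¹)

Product: 1.05 mmol = 0.00105 mol.
Photon energy at 371 nm: hc/λ = (6.626×10⁻³⁴)(2.998×10⁸)/(371×10⁻⁹) = 5.354×10⁻¹⁹ J.
Energy delivered: (818 W m⁻²)(5.20×10⁻⁴ m²)(3684 s) = 1567 J.
Photons incident: 1567 / 5.354×10⁻¹⁹ = 2.927×10²¹, i.e. 2.927×10²¹/6.022×10²³ = 0.004861 mol.
Fraction absorbed: 1 − 10^(−0.924) = 0.8809.
Photons absorbed: 0.8809 × 0.004861 = 0.004282 mol.
Φ = 0.00105 mol / 0.004282 mol photons = 0.25.

Φ = 0.25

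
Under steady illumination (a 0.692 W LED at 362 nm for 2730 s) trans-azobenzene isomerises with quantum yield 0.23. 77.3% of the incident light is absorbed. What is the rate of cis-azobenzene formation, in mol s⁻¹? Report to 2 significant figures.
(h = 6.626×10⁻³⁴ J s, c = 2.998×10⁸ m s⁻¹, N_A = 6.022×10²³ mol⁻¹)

3.7×10⁻⁷ mol s⁻¹

Photon energy at 362 nm: hc/λ = (6.626×10⁻³⁴)(2.998×10⁸)/(362×10⁻⁹) = 5.487×10⁻¹⁹ J.
Energy delivered: (0.692 W)(2730 s) = 1889 J.
Photons incident: 1889 / 5.487×10⁻¹⁹ = 3.443×10²¹, i.e. 3.443×10²¹/6.022×10²³ = 0.005717 mol.
Photons absorbed: 0.773 × 0.005717 = 0.004419 mol.
Product formed: 0.23 × 0.004419 = 0.001016 mol.
Rate: 0.001016 / 2730 s = 3.7×10⁻⁷ mol s⁻¹.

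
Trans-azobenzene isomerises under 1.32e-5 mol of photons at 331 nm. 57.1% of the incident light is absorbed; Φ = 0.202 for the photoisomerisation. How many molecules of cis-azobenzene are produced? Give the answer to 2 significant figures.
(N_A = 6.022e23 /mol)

Photons absorbed: 0.571 × 1.32e-5 = 7.537e-6 mol.
Product: Φ × n_abs = 0.202 × 7.537e-6 = 1.522e-6 mol.
As a count: 1.522e-6 × 6.022e23 = 9.2e17.

9.2e17 molecules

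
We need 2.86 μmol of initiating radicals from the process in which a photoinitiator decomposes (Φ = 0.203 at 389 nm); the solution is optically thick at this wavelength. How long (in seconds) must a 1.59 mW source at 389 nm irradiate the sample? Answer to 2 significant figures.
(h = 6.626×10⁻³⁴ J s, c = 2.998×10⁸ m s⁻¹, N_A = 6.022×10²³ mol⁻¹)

Product: 2.86 μmol = 2.86×10⁻⁶ mol.
Photons that must be absorbed: 2.86×10⁻⁶ / 0.203 = 1.409×10⁻⁵ mol.
Photon energy: hc/λ = 5.107×10⁻¹⁹ J; per mole, 3.075×10⁵ J mol⁻¹.
Energy required: 1.409×10⁻⁵ × 3.075×10⁵ = 4.333 J.
Time: 4.333 J / 0.00159 W = 2700 s.

t ≈ 2700 s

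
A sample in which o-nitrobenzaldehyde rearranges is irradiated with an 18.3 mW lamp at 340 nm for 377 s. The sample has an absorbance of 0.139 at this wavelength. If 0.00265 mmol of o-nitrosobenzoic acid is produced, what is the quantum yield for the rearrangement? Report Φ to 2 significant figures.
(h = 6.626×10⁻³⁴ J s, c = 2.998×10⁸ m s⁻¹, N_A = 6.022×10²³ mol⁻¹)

Product: 0.00265 mmol = 2.65×10⁻⁶ mol.
Photon energy at 340 nm: hc/λ = (6.626×10⁻³⁴)(2.998×10⁸)/(340×10⁻⁹) = 5.843×10⁻¹⁹ J.
Energy delivered: (18.3 mW)(377 s) = 6.899 J.
Photons incident: 6.899 / 5.843×10⁻¹⁹ = 1.181×10¹⁹, i.e. 1.181×10¹⁹/6.022×10²³ = 1.961×10⁻⁵ mol.
Fraction absorbed: 1 − 10^(−0.139) = 0.2739.
Photons absorbed: 0.2739 × 1.961×10⁻⁵ = 5.371×10⁻⁶ mol.
Φ = 2.65×10⁻⁶ mol / 5.371×10⁻⁶ mol photons = 0.49.

Φ = 0.49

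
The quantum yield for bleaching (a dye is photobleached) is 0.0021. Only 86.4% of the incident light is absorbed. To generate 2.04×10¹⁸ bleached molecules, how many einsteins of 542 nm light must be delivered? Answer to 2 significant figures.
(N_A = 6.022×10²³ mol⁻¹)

0.0019 einstein

Product: 2.04×10¹⁸ / 6.022×10²³ = 3.388×10⁻⁶ mol.
Photons that must be absorbed: 3.388×10⁻⁶ / 0.0021 = 0.001613 mol.
Incident photons needed: 0.001613 / 0.864 = 0.001867 mol.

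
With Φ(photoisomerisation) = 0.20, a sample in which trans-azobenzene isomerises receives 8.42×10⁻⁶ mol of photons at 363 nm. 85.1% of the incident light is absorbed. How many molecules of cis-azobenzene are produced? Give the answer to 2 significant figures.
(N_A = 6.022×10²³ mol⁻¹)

8.6×10¹⁷ molecules

Photons absorbed: 0.851 × 8.42×10⁻⁶ = 7.165×10⁻⁶ mol.
Product: Φ × n_abs = 0.20 × 7.165×10⁻⁶ = 1.433×10⁻⁶ mol.
As a count: 1.433×10⁻⁶ × 6.022×10²³ = 8.6×10¹⁷.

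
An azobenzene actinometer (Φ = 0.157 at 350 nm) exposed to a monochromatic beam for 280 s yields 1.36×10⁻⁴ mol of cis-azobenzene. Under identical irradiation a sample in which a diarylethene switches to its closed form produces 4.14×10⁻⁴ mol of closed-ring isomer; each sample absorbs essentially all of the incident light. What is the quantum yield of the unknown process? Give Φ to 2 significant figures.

Φ = 0.48

Photons absorbed by the actinometer: 1.36×10⁻⁴ / 0.157 = 8.662×10⁻⁴ mol.
Φ(unknown) = 4.14×10⁻⁴ / 8.662×10⁻⁴ = 0.48.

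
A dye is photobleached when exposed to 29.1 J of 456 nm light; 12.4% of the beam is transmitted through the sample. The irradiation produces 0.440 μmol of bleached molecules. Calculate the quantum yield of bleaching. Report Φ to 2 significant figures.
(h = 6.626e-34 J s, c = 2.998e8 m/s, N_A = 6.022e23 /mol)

Product: 0.440 μmol = 4.40e-7 mol.
Photon energy at 456 nm: hc/λ = (6.626e-34)(2.998e8)/(456e-9) = 4.356e-19 J.
Photons incident: 29.1 / 4.356e-19 = 6.680e19, i.e. 6.680e19/6.022e23 = 1.109e-4 mol.
Fraction absorbed: 1 − 12.4/100 = 0.8760.
Photons absorbed: 0.8760 × 1.109e-4 = 9.715e-5 mol.
Φ = 4.40e-7 mol / 9.715e-5 mol photons = 0.0045.

Φ = 0.0045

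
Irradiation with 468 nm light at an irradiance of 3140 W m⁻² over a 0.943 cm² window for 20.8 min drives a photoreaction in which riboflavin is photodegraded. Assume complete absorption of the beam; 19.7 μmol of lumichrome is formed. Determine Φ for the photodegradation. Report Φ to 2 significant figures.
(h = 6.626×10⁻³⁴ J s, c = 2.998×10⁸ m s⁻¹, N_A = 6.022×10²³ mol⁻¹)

Φ = 0.014

Product: 19.7 μmol = 1.97×10⁻⁵ mol.
Photon energy at 468 nm: hc/λ = (6.626×10⁻³⁴)(2.998×10⁸)/(468×10⁻⁹) = 4.245×10⁻¹⁹ J.
Energy delivered: (3140 W m⁻²)(0.943×10⁻⁴ m²)(1248 s) = 369.5 J.
Photons incident: 369.5 / 4.245×10⁻¹⁹ = 8.704×10²⁰, i.e. 8.704×10²⁰/6.022×10²³ = 0.001445 mol.
Φ = 1.97×10⁻⁵ mol / 0.001445 mol photons = 0.014.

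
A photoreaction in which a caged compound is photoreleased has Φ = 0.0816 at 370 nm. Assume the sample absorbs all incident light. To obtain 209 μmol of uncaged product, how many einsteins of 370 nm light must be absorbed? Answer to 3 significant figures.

Product: 209 μmol = 2.09e-4 mol.
Photons that must be absorbed: 2.09e-4 / 0.0816 = 0.002561 mol.

0.00256 einstein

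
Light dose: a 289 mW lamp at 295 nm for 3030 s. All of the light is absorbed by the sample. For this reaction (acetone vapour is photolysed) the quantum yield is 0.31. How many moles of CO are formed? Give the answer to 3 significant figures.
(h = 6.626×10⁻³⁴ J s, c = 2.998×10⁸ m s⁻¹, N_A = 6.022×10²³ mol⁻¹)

Photon energy at 295 nm: hc/λ = (6.626×10⁻³⁴)(2.998×10⁸)/(295×10⁻⁹) = 6.734×10⁻¹⁹ J.
Energy delivered: (289 mW)(3030 s) = 875.7 J.
Photons incident: 875.7 / 6.734×10⁻¹⁹ = 1.300×10²¹, i.e. 1.300×10²¹/6.022×10²³ = 0.002159 mol.
Product: Φ × n_abs = 0.31 × 0.002159 = 6.693×10⁻⁴ mol.

6.69×10⁻⁴ mol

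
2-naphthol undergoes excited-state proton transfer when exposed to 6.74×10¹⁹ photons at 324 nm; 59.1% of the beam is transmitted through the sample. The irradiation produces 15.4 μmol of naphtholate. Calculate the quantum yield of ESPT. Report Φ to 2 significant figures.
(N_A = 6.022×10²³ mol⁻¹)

Φ = 0.34

Product: 15.4 μmol = 1.54×10⁻⁵ mol.
Moles of photons: 6.74×10¹⁹ / 6.022×10²³ = 1.119×10⁻⁴ mol.
Fraction absorbed: 1 − 59.1/100 = 0.4090.
Photons absorbed: 0.4090 × 1.119×10⁻⁴ = 4.577×10⁻⁵ mol.
Φ = 1.54×10⁻⁵ mol / 4.577×10⁻⁵ mol photons = 0.34.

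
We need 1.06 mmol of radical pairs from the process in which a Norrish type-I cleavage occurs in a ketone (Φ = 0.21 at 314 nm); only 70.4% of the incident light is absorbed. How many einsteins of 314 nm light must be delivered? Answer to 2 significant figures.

Product: 1.06 mmol = 0.00106 mol.
Photons that must be absorbed: 0.00106 / 0.21 = 0.005048 mol.
Incident photons needed: 0.005048 / 0.704 = 0.007170 mol.

0.0072 einstein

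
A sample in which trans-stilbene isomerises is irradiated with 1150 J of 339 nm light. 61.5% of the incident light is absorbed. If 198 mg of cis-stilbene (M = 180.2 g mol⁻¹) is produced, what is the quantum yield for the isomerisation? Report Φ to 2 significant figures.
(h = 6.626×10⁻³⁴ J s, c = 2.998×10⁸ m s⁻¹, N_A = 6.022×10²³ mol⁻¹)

Φ = 0.55

Product: 198 mg / 180.2 g mol⁻¹ = 0.001099 mol.
Photon energy at 339 nm: hc/λ = (6.626×10⁻³⁴)(2.998×10⁸)/(339×10⁻⁹) = 5.860×10⁻¹⁹ J.
Photons incident: 1150 / 5.860×10⁻¹⁹ = 1.962×10²¹, i.e. 1.962×10²¹/6.022×10²³ = 0.003258 mol.
Photons absorbed: 0.615 × 0.003258 = 0.002004 mol.
Φ = 0.001099 mol / 0.002004 mol photons = 0.55.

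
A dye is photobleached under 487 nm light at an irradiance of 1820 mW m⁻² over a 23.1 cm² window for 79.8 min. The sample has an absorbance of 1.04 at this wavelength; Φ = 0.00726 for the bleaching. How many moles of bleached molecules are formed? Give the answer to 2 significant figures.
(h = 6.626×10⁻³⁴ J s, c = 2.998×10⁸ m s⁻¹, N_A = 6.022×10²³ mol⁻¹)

Photon energy at 487 nm: hc/λ = (6.626×10⁻³⁴)(2.998×10⁸)/(487×10⁻⁹) = 4.079×10⁻¹⁹ J.
Energy delivered: (1820 mW m⁻²)(23.1×10⁻⁴ m²)(4788 s) = 20.13 J.
Photons incident: 20.13 / 4.079×10⁻¹⁹ = 4.935×10¹⁹, i.e. 4.935×10¹⁹/6.022×10²³ = 8.195×10⁻⁵ mol.
Fraction absorbed: 1 − 10^(−1.04) = 0.9088.
Photons absorbed: 0.9088 × 8.195×10⁻⁵ = 7.448×10⁻⁵ mol.
Product: Φ × n_abs = 0.00726 × 7.448×10⁻⁵ = 5.407×10⁻⁷ mol.

5.4×10⁻⁷ mol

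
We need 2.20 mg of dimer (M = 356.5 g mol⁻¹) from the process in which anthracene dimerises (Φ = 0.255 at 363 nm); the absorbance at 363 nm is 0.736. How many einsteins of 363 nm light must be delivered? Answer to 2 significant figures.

3.0×10⁻⁵ einstein

Product: 2.20 mg / 356.5 g mol⁻¹ = 6.171×10⁻⁶ mol.
Photons that must be absorbed: 6.171×10⁻⁶ / 0.255 = 2.420×10⁻⁵ mol.
Fraction absorbed: 1 − 10^(−0.736) = 0.8163.
Incident photons needed: 2.420×10⁻⁵ / 0.8163 = 2.965×10⁻⁵ mol.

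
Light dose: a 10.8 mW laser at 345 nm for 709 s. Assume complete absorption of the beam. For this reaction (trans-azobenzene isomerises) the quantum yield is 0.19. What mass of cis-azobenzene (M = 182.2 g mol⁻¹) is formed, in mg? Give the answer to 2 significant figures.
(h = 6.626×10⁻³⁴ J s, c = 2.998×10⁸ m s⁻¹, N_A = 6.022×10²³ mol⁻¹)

0.76 mg

Photon energy at 345 nm: hc/λ = (6.626×10⁻³⁴)(2.998×10⁸)/(345×10⁻⁹) = 5.758×10⁻¹⁹ J.
Energy delivered: (10.8 mW)(709 s) = 7.657 J.
Photons incident: 7.657 / 5.758×10⁻¹⁹ = 1.330×10¹⁹, i.e. 1.330×10¹⁹/6.022×10²³ = 2.209×10⁻⁵ mol.
Product: Φ × n_abs = 0.19 × 2.209×10⁻⁵ = 4.197×10⁻⁶ mol.
Mass: 4.197×10⁻⁶ × 182.2 = 7.647×10⁻⁴ g = 0.76 mg.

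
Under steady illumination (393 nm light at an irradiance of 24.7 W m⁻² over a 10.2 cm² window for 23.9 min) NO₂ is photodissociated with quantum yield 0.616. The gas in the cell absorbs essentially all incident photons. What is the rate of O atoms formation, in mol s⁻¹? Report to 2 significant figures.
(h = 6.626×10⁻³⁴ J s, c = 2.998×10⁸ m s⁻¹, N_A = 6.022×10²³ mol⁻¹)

Photon energy at 393 nm: hc/λ = (6.626×10⁻³⁴)(2.998×10⁸)/(393×10⁻⁹) = 5.055×10⁻¹⁹ J.
Energy delivered: (24.7 W m⁻²)(10.2×10⁻⁴ m²)(1434 s) = 36.13 J.
Photons incident: 36.13 / 5.055×10⁻¹⁹ = 7.147×10¹⁹, i.e. 7.147×10¹⁹/6.022×10²³ = 1.187×10⁻⁴ mol.
Product formed: 0.616 × 1.187×10⁻⁴ = 7.312×10⁻⁵ mol.
Rate: 7.312×10⁻⁵ / 1434 s = 5.1×10⁻⁸ mol s⁻¹.

5.1×10⁻⁸ mol s⁻¹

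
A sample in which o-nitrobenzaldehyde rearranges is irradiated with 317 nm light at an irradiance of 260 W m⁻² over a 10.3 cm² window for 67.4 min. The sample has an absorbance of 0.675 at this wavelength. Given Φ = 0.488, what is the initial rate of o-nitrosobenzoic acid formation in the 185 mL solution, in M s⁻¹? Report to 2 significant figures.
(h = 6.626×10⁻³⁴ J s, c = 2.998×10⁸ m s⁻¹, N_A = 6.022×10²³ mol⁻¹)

1.5×10⁻⁶ M s⁻¹

Photon energy at 317 nm: hc/λ = (6.626×10⁻³⁴)(2.998×10⁸)/(317×10⁻⁹) = 6.266×10⁻¹⁹ J.
Energy delivered: (260 W m⁻²)(10.3×10⁻⁴ m²)(4044 s) = 1083 J.
Photons incident: 1083 / 6.266×10⁻¹⁹ = 1.728×10²¹, i.e. 1.728×10²¹/6.022×10²³ = 0.002869 mol.
Fraction absorbed: 1 − 10^(−0.675) = 0.7887.
Photons absorbed: 0.7887 × 0.002869 = 0.002263 mol.
Product formed: 0.488 × 0.002263 = 0.001104 mol.
Rate: 0.001104 mol / (4044 s × 0.185 L) = 1.5×10⁻⁶ M s⁻¹.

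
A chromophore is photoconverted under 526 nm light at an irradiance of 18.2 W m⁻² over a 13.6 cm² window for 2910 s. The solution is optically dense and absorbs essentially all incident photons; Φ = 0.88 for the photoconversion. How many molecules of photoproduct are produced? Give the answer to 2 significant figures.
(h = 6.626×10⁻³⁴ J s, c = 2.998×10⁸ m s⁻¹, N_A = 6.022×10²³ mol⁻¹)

1.7×10²⁰ molecules

Photon energy at 526 nm: hc/λ = (6.626×10⁻³⁴)(2.998×10⁸)/(526×10⁻⁹) = 3.777×10⁻¹⁹ J.
Energy delivered: (18.2 W m⁻²)(13.6×10⁻⁴ m²)(2910 s) = 72.03 J.
Photons incident: 72.03 / 3.777×10⁻¹⁹ = 1.907×10²⁰, i.e. 1.907×10²⁰/6.022×10²³ = 3.167×10⁻⁴ mol.
Product: Φ × n_abs = 0.88 × 3.167×10⁻⁴ = 2.787×10⁻⁴ mol.
As a count: 2.787×10⁻⁴ × 6.022×10²³ = 1.7×10²⁰.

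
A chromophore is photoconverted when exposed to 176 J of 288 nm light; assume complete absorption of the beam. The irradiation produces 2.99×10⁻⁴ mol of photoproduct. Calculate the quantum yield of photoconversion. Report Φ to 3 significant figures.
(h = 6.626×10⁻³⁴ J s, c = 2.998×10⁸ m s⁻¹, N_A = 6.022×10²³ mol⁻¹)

Φ = 0.706

Photon energy at 288 nm: hc/λ = (6.626×10⁻³⁴)(2.998×10⁸)/(288×10⁻⁹) = 6.897×10⁻¹⁹ J.
Photons incident: 176 / 6.897×10⁻¹⁹ = 2.552×10²⁰, i.e. 2.552×10²⁰/6.022×10²³ = 4.238×10⁻⁴ mol.
Φ = 2.99×10⁻⁴ mol / 4.238×10⁻⁴ mol photons = 0.706.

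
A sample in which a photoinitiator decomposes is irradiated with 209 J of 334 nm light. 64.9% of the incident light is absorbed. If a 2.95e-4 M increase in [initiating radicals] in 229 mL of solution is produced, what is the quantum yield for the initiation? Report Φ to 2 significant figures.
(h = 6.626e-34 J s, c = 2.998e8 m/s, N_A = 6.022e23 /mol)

Product: (2.95e-4 M)(0.229 L) = 6.756e-5 mol.
Photon energy at 334 nm: hc/λ = (6.626e-34)(2.998e8)/(334e-9) = 5.948e-19 J.
Photons incident: 209 / 5.948e-19 = 3.514e20, i.e. 3.514e20/6.022e23 = 5.835e-4 mol.
Photons absorbed: 0.649 × 5.835e-4 = 3.787e-4 mol.
Φ = 6.756e-5 mol / 3.787e-4 mol photons = 0.18.

Φ = 0.18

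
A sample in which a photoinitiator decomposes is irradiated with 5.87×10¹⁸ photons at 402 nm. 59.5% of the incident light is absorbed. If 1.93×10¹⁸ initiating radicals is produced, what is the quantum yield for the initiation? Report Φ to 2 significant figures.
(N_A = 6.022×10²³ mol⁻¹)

Product: 1.93×10¹⁸ / 6.022×10²³ = 3.205×10⁻⁶ mol.
Moles of photons: 5.87×10¹⁸ / 6.022×10²³ = 9.748×10⁻⁶ mol.
Photons absorbed: 0.595 × 9.748×10⁻⁶ = 5.800×10⁻⁶ mol.
Φ = 3.205×10⁻⁶ mol / 5.800×10⁻⁶ mol photons = 0.55.

Φ = 0.55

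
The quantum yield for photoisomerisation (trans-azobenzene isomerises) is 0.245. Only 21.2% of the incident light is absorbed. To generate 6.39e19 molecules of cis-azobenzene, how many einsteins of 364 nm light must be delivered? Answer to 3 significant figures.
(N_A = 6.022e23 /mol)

0.00204 einstein

Product: 6.39e19 / 6.022e23 = 1.061e-4 mol.
Photons that must be absorbed: 1.061e-4 / 0.245 = 4.331e-4 mol.
Incident photons needed: 4.331e-4 / 0.212 = 0.002043 mol.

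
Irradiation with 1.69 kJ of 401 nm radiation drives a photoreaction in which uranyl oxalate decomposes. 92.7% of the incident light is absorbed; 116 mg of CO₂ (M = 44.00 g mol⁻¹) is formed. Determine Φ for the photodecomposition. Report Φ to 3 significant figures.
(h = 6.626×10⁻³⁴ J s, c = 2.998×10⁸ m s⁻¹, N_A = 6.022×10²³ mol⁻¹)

Φ = 0.502

Product: 116 mg / 44.00 g mol⁻¹ = 0.002636 mol.
Photon energy at 401 nm: hc/λ = (6.626×10⁻³⁴)(2.998×10⁸)/(401×10⁻⁹) = 4.954×10⁻¹⁹ J.
Incident energy: 1.69 kJ = 1690 J.
Photons incident: 1690 / 4.954×10⁻¹⁹ = 3.411×10²¹, i.e. 3.411×10²¹/6.022×10²³ = 0.005664 mol.
Photons absorbed: 0.927 × 0.005664 = 0.005251 mol.
Φ = 0.002636 mol / 0.005251 mol photons = 0.502.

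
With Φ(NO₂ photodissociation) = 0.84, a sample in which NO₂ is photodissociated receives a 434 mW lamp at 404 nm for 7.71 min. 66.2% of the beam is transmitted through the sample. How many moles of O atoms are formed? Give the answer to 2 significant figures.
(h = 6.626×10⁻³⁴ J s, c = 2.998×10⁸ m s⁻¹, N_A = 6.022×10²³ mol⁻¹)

Photon energy at 404 nm: hc/λ = (6.626×10⁻³⁴)(2.998×10⁸)/(404×10⁻⁹) = 4.917×10⁻¹⁹ J.
Energy delivered: (434 mW)(462.6 s) = 200.8 J.
Photons incident: 200.8 / 4.917×10⁻¹⁹ = 4.084×10²⁰, i.e. 4.084×10²⁰/6.022×10²³ = 6.782×10⁻⁴ mol.
Fraction absorbed: 1 − 66.2/100 = 0.3380.
Photons absorbed: 0.3380 × 6.782×10⁻⁴ = 2.292×10⁻⁴ mol.
Product: Φ × n_abs = 0.84 × 2.292×10⁻⁴ = 1.925×10⁻⁴ mol.

1.9×10⁻⁴ mol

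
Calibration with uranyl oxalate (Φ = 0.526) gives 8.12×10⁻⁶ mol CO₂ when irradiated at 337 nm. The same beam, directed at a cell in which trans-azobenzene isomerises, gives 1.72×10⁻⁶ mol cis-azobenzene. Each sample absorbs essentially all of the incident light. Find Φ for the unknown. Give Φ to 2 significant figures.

Photons absorbed by the actinometer: 8.12×10⁻⁶ / 0.526 = 1.544×10⁻⁵ mol.
Φ(unknown) = 1.72×10⁻⁶ / 1.544×10⁻⁵ = 0.11.

Φ = 0.11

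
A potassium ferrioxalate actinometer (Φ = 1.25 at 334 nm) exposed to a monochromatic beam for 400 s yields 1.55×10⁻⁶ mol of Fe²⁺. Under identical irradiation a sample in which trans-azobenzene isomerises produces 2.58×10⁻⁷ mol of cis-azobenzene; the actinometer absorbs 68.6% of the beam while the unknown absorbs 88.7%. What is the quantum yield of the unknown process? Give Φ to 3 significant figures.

Φ = 0.161

Photons absorbed by the actinometer: 1.55×10⁻⁶ / 1.25 = 1.240×10⁻⁶ mol.
Incident flux: 1.240×10⁻⁶ / 0.686 = 1.808×10⁻⁶ einstein.
Absorbed by unknown: 0.887 × 1.808×10⁻⁶ = 1.604×10⁻⁶ mol.
Φ(unknown) = 2.58×10⁻⁷ / 1.604×10⁻⁶ = 0.161.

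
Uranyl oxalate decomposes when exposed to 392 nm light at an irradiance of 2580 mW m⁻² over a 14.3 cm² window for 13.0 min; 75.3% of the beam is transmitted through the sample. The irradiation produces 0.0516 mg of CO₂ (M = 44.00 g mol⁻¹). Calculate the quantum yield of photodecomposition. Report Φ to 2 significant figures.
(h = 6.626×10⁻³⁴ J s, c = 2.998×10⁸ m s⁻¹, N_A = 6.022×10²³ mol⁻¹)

Product: 0.0516 mg / 44.00 g mol⁻¹ = 1.173×10⁻⁶ mol.
Photon energy at 392 nm: hc/λ = (6.626×10⁻³⁴)(2.998×10⁸)/(392×10⁻⁹) = 5.068×10⁻¹⁹ J.
Energy delivered: (2580 mW m⁻²)(14.3×10⁻⁴ m²)(780 s) = 2.878 J.
Photons incident: 2.878 / 5.068×10⁻¹⁹ = 5.679×10¹⁸, i.e. 5.679×10¹⁸/6.022×10²³ = 9.430×10⁻⁶ mol.
Fraction absorbed: 1 − 75.3/100 = 0.2470.
Photons absorbed: 0.2470 × 9.430×10⁻⁶ = 2.329×10⁻⁶ mol.
Φ = 1.173×10⁻⁶ mol / 2.329×10⁻⁶ mol photons = 0.50.

Φ = 0.50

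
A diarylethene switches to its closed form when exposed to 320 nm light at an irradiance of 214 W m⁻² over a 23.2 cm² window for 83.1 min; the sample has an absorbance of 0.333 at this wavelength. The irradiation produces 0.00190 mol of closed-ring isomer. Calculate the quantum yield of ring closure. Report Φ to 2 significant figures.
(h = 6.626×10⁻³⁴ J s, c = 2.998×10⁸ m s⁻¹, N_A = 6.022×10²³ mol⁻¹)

Φ = 0.54

Photon energy at 320 nm: hc/λ = (6.626×10⁻³⁴)(2.998×10⁸)/(320×10⁻⁹) = 6.208×10⁻¹⁹ J.
Energy delivered: (214 W m⁻²)(23.2×10⁻⁴ m²)(4986 s) = 2475 J.
Photons incident: 2475 / 6.208×10⁻¹⁹ = 3.987×10²¹, i.e. 3.987×10²¹/6.022×10²³ = 0.006621 mol.
Fraction absorbed: 1 − 10^(−0.333) = 0.5355.
Photons absorbed: 0.5355 × 0.006621 = 0.003546 mol.
Φ = 0.00190 mol / 0.003546 mol photons = 0.54.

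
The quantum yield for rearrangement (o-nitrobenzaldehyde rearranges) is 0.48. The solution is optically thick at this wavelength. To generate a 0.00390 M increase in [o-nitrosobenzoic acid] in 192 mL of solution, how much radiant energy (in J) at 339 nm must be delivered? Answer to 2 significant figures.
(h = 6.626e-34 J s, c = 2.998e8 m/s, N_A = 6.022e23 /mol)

550 J

Product: (0.00390 M)(0.192 L) = 7.488e-4 mol.
Photons that must be absorbed: 7.488e-4 / 0.48 = 0.001560 mol.
Photon energy: hc/λ = 5.860e-19 J; per mole, 3.529e5 J mol⁻¹.
Energy required: 0.001560 × 3.529e5 = 550 J.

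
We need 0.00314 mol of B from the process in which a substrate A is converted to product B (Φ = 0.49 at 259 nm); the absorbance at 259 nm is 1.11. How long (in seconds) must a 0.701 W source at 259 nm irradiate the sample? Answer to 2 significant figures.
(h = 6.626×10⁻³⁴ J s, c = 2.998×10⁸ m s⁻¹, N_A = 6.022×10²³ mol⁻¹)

t ≈ 4600 s

Photons that must be absorbed: 0.00314 / 0.49 = 0.006408 mol.
Fraction absorbed: 1 − 10^(−1.11) = 0.9224.
Incident photons needed: 0.006408 / 0.9224 = 0.006947 mol.
Photon energy: hc/λ = 7.670×10⁻¹⁹ J; per mole, 4.619×10⁵ J mol⁻¹.
Energy required: 0.006947 × 4.619×10⁵ = 3209 J.
Time: 3209 J / 0.701 W = 4600 s.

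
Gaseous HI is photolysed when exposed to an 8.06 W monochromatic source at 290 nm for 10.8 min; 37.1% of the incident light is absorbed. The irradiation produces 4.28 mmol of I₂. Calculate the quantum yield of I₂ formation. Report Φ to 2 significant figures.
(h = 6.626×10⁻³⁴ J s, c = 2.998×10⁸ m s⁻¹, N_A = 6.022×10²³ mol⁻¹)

Φ = 0.91

Product: 4.28 mmol = 0.00428 mol.
Photon energy at 290 nm: hc/λ = (6.626×10⁻³⁴)(2.998×10⁸)/(290×10⁻⁹) = 6.850×10⁻¹⁹ J.
Energy delivered: (8.06 W)(648 s) = 5223 J.
Photons incident: 5223 / 6.850×10⁻¹⁹ = 7.625×10²¹, i.e. 7.625×10²¹/6.022×10²³ = 0.01266 mol.
Photons absorbed: 0.371 × 0.01266 = 0.004697 mol.
Φ = 0.00428 mol / 0.004697 mol photons = 0.91.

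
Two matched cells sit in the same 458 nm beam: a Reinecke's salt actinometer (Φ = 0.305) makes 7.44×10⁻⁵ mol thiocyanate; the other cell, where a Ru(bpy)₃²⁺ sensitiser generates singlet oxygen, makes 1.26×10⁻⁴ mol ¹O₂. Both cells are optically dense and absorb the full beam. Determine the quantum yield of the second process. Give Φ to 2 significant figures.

Photons absorbed by the actinometer: 7.44×10⁻⁵ / 0.305 = 2.439×10⁻⁴ mol.
Φ(unknown) = 1.26×10⁻⁴ / 2.439×10⁻⁴ = 0.52.

Φ = 0.52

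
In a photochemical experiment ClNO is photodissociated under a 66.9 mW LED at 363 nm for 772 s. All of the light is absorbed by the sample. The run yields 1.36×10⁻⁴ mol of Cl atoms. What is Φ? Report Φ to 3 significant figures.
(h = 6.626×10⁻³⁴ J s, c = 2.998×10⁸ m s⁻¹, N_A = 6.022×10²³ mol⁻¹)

Photon energy at 363 nm: hc/λ = (6.626×10⁻³⁴)(2.998×10⁸)/(363×10⁻⁹) = 5.472×10⁻¹⁹ J.
Energy delivered: (66.9 mW)(772 s) = 51.65 J.
Photons incident: 51.65 / 5.472×10⁻¹⁹ = 9.439×10¹⁹, i.e. 9.439×10¹⁹/6.022×10²³ = 1.567×10⁻⁴ mol.
Φ = 1.36×10⁻⁴ mol / 1.567×10⁻⁴ mol photons = 0.868.

Φ = 0.868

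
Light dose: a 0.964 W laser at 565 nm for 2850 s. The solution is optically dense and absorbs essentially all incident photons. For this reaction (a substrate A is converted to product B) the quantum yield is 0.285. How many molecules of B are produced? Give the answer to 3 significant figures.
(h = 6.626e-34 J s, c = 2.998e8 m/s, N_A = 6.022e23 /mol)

2.23e21 molecules

Photon energy at 565 nm: hc/λ = (6.626e-34)(2.998e8)/(565e-9) = 3.516e-19 J.
Energy delivered: (0.964 W)(2850 s) = 2747 J.
Photons incident: 2747 / 3.516e-19 = 7.813e21, i.e. 7.813e21/6.022e23 = 0.01297 mol.
Product: Φ × n_abs = 0.285 × 0.01297 = 0.003696 mol.
As a count: 0.003696 × 6.022e23 = 2.23e21.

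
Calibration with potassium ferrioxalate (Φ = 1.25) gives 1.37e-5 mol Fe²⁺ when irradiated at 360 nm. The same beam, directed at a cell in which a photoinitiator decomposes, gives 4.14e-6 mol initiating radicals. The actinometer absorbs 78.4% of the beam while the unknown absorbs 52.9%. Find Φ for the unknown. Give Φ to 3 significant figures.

Φ = 0.560

Photons absorbed by the actinometer: 1.37e-5 / 1.25 = 1.096e-5 mol.
Incident flux: 1.096e-5 / 0.784 = 1.398e-5 einstein.
Absorbed by unknown: 0.529 × 1.398e-5 = 7.395e-6 mol.
Φ(unknown) = 4.14e-6 / 7.395e-6 = 0.560.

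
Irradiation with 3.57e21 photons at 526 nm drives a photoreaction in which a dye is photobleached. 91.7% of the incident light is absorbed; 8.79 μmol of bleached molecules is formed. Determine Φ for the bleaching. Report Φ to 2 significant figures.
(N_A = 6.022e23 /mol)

Product: 8.79 μmol = 8.79e-6 mol.
Moles of photons: 3.57e21 / 6.022e23 = 0.005928 mol.
Photons absorbed: 0.917 × 0.005928 = 0.005436 mol.
Φ = 8.79e-6 mol / 0.005436 mol photons = 0.0016.

Φ = 0.0016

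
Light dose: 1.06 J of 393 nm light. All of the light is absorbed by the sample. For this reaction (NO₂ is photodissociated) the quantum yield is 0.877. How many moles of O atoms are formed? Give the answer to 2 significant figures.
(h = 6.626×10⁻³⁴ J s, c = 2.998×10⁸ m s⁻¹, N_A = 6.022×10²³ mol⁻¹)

3.1×10⁻⁶ mol

Photon energy at 393 nm: hc/λ = (6.626×10⁻³⁴)(2.998×10⁸)/(393×10⁻⁹) = 5.055×10⁻¹⁹ J.
Photons incident: 1.06 / 5.055×10⁻¹⁹ = 2.097×10¹⁸, i.e. 2.097×10¹⁸/6.022×10²³ = 3.482×10⁻⁶ mol.
Product: Φ × n_abs = 0.877 × 3.482×10⁻⁶ = 3.054×10⁻⁶ mol.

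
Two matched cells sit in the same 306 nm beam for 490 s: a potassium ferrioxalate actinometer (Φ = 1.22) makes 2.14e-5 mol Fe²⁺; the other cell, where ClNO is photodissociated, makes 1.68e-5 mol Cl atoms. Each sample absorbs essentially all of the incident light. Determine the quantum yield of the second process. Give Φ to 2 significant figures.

Photons absorbed by the actinometer: 2.14e-5 / 1.22 = 1.754e-5 mol.
Φ(unknown) = 1.68e-5 / 1.754e-5 = 0.96.

Φ = 0.96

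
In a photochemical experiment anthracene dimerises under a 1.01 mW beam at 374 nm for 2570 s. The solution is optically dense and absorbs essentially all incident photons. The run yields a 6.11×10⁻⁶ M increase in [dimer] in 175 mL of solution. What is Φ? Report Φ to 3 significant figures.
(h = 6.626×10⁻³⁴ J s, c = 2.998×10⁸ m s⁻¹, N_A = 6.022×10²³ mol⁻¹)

Product: (6.11×10⁻⁶ M)(0.175 L) = 1.069×10⁻⁶ mol.
Photon energy at 374 nm: hc/λ = (6.626×10⁻³⁴)(2.998×10⁸)/(374×10⁻⁹) = 5.311×10⁻¹⁹ J.
Energy delivered: (1.01 mW)(2570 s) = 2.596 J.
Photons incident: 2.596 / 5.311×10⁻¹⁹ = 4.888×10¹⁸, i.e. 4.888×10¹⁸/6.022×10²³ = 8.117×10⁻⁶ mol.
Φ = 1.069×10⁻⁶ mol / 8.117×10⁻⁶ mol photons = 0.132.

Φ = 0.132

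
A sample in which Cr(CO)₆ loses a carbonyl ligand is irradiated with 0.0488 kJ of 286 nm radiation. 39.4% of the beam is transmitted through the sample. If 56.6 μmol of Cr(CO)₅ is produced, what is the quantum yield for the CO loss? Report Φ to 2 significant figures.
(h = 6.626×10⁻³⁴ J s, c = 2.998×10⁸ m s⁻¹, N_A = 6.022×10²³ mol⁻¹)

Product: 56.6 μmol = 5.66×10⁻⁵ mol.
Photon energy at 286 nm: hc/λ = (6.626×10⁻³⁴)(2.998×10⁸)/(286×10⁻⁹) = 6.946×10⁻¹⁹ J.
Incident energy: 0.0488 kJ = 48.8 J.
Photons incident: 48.8 / 6.946×10⁻¹⁹ = 7.026×10¹⁹, i.e. 7.026×10¹⁹/6.022×10²³ = 1.167×10⁻⁴ mol.
Fraction absorbed: 1 − 39.4/100 = 0.6060.
Photons absorbed: 0.6060 × 1.167×10⁻⁴ = 7.072×10⁻⁵ mol.
Φ = 5.66×10⁻⁵ mol / 7.072×10⁻⁵ mol photons = 0.80.

Φ = 0.80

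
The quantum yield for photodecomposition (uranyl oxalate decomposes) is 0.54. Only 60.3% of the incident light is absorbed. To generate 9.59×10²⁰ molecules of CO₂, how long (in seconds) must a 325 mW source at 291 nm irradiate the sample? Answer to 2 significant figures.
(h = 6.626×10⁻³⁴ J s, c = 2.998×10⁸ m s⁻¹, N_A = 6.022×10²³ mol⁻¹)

Product: 9.59×10²⁰ / 6.022×10²³ = 0.001592 mol.
Photons that must be absorbed: 0.001592 / 0.54 = 0.002948 mol.
Incident photons needed: 0.002948 / 0.603 = 0.004889 mol.
Photon energy: hc/λ = 6.826×10⁻¹⁹ J; per mole, 4.111×10⁵ J mol⁻¹.
Energy required: 0.004889 × 4.111×10⁵ = 2010 J.
Time: 2010 J / 0.325 W = 6200 s.

t ≈ 6200 s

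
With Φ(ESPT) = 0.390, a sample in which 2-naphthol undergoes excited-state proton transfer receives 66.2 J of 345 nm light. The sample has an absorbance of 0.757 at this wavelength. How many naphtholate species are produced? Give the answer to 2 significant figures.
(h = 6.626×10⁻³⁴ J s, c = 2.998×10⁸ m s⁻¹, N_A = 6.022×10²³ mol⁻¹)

Photon energy at 345 nm: hc/λ = (6.626×10⁻³⁴)(2.998×10⁸)/(345×10⁻⁹) = 5.758×10⁻¹⁹ J.
Photons incident: 66.2 / 5.758×10⁻¹⁹ = 1.150×10²⁰, i.e. 1.150×10²⁰/6.022×10²³ = 1.910×10⁻⁴ mol.
Fraction absorbed: 1 − 10^(−0.757) = 0.8250.
Photons absorbed: 0.8250 × 1.910×10⁻⁴ = 1.576×10⁻⁴ mol.
Product: Φ × n_abs = 0.390 × 1.576×10⁻⁴ = 6.146×10⁻⁵ mol.
As a count: 6.146×10⁻⁵ × 6.022×10²³ = 3.7×10¹⁹.

3.7×10¹⁹ species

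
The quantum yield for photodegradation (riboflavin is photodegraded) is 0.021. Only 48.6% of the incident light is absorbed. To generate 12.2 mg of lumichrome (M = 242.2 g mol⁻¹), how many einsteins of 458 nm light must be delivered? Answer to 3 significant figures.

0.00494 einstein

Product: 12.2 mg / 242.2 g mol⁻¹ = 5.037×10⁻⁵ mol.
Photons that must be absorbed: 5.037×10⁻⁵ / 0.021 = 0.002399 mol.
Incident photons needed: 0.002399 / 0.486 = 0.004936 mol.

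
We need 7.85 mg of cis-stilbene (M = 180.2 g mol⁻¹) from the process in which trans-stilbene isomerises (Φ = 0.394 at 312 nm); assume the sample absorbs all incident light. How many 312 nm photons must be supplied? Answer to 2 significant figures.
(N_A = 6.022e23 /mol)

Product: 7.85 mg / 180.2 g mol⁻¹ = 4.356e-5 mol.
Photons that must be absorbed: 4.356e-5 / 0.394 = 1.106e-4 mol.
Photon count: 1.106e-4 × 6.022e23 = 6.7e19.

6.7e19 photons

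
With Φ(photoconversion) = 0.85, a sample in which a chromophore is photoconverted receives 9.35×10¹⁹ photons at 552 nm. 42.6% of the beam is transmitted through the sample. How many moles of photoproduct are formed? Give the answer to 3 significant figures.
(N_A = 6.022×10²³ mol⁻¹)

7.58×10⁻⁵ mol

Moles of photons: 9.35×10¹⁹ / 6.022×10²³ = 1.553×10⁻⁴ mol.
Fraction absorbed: 1 − 42.6/100 = 0.5740.
Photons absorbed: 0.5740 × 1.553×10⁻⁴ = 8.914×10⁻⁵ mol.
Product: Φ × n_abs = 0.85 × 8.914×10⁻⁵ = 7.577×10⁻⁵ mol.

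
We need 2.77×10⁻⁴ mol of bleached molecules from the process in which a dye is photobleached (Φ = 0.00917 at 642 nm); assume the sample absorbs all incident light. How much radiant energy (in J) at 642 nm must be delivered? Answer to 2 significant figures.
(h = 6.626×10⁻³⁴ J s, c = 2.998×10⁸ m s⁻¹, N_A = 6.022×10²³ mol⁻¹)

5600 J

Photons that must be absorbed: 2.77×10⁻⁴ / 0.00917 = 0.03021 mol.
Photon energy: hc/λ = 3.094×10⁻¹⁹ J; per mole, 1.863×10⁵ J mol⁻¹.
Energy required: 0.03021 × 1.863×10⁵ = 5600 J.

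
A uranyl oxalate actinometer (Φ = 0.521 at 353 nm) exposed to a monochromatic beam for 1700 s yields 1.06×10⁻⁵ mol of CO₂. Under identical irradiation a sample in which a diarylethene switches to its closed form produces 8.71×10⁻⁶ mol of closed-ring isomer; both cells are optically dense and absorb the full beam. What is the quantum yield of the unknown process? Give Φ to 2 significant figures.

Φ = 0.43

Photons absorbed by the actinometer: 1.06×10⁻⁵ / 0.521 = 2.035×10⁻⁵ mol.
Φ(unknown) = 8.71×10⁻⁶ / 2.035×10⁻⁵ = 0.43.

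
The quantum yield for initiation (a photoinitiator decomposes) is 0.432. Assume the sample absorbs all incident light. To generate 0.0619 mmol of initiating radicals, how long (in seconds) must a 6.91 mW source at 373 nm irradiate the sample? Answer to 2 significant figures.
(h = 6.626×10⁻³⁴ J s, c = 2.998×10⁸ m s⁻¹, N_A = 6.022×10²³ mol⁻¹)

Product: 0.0619 mmol = 6.19×10⁻⁵ mol.
Photons that must be absorbed: 6.19×10⁻⁵ / 0.432 = 1.433×10⁻⁴ mol.
Photon energy: hc/λ = 5.326×10⁻¹⁹ J; per mole, 3.207×10⁵ J mol⁻¹.
Energy required: 1.433×10⁻⁴ × 3.207×10⁵ = 45.96 J.
Time: 45.96 J / 0.00691 W = 6700 s.

t ≈ 6700 s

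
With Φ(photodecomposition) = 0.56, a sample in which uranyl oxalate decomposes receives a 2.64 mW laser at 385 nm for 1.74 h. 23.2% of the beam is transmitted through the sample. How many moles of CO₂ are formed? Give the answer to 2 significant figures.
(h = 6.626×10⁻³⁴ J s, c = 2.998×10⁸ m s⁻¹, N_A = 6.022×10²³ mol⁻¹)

Photon energy at 385 nm: hc/λ = (6.626×10⁻³⁴)(2.998×10⁸)/(385×10⁻⁹) = 5.160×10⁻¹⁹ J.
Energy delivered: (2.64 mW)(6264 s) = 16.54 J.
Photons incident: 16.54 / 5.160×10⁻¹⁹ = 3.205×10¹⁹, i.e. 3.205×10¹⁹/6.022×10²³ = 5.322×10⁻⁵ mol.
Fraction absorbed: 1 − 23.2/100 = 0.7680.
Photons absorbed: 0.7680 × 5.322×10⁻⁵ = 4.087×10⁻⁵ mol.
Product: Φ × n_abs = 0.56 × 4.087×10⁻⁵ = 2.289×10⁻⁵ mol.

2.3×10⁻⁵ mol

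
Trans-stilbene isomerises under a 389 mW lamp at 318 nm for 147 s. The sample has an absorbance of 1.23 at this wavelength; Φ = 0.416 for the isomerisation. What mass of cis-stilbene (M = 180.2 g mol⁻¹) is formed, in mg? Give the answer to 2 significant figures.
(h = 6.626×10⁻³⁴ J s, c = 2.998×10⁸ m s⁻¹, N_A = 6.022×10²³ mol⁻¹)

Photon energy at 318 nm: hc/λ = (6.626×10⁻³⁴)(2.998×10⁸)/(318×10⁻⁹) = 6.247×10⁻¹⁹ J.
Energy delivered: (389 mW)(147 s) = 57.18 J.
Photons incident: 57.18 / 6.247×10⁻¹⁹ = 9.153×10¹⁹, i.e. 9.153×10¹⁹/6.022×10²³ = 1.520×10⁻⁴ mol.
Fraction absorbed: 1 − 10^(−1.23) = 0.9411.
Photons absorbed: 0.9411 × 1.520×10⁻⁴ = 1.430×10⁻⁴ mol.
Product: Φ × n_abs = 0.416 × 1.430×10⁻⁴ = 5.949×10⁻⁵ mol.
Mass: 5.949×10⁻⁵ × 180.2 = 0.01072 g = 11 mg.

11 mg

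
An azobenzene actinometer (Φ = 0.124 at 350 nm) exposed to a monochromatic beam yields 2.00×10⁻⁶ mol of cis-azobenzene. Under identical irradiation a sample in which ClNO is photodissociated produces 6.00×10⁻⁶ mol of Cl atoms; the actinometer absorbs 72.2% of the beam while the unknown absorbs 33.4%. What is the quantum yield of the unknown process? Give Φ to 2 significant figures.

Photons absorbed by the actinometer: 2.00×10⁻⁶ / 0.124 = 1.613×10⁻⁵ mol.
Incident flux: 1.613×10⁻⁵ / 0.722 = 2.234×10⁻⁵ einstein.
Absorbed by unknown: 0.334 × 2.234×10⁻⁵ = 7.462×10⁻⁶ mol.
Φ(unknown) = 6.00×10⁻⁶ / 7.462×10⁻⁶ = 0.80.

Φ = 0.80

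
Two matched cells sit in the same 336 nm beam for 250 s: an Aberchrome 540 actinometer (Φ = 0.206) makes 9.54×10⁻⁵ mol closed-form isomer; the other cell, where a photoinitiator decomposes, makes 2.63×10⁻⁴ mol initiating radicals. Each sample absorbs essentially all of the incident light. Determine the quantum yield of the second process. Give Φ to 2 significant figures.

Φ = 0.57

Photons absorbed by the actinometer: 9.54×10⁻⁵ / 0.206 = 4.631×10⁻⁴ mol.
Φ(unknown) = 2.63×10⁻⁴ / 4.631×10⁻⁴ = 0.57.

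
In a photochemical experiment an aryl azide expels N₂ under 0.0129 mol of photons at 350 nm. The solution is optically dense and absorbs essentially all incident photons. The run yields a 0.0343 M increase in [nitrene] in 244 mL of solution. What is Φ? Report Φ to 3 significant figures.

Product: (0.0343 M)(0.244 L) = 0.008369 mol.
Φ = 0.008369 mol / 0.0129 mol photons = 0.649.

Φ = 0.649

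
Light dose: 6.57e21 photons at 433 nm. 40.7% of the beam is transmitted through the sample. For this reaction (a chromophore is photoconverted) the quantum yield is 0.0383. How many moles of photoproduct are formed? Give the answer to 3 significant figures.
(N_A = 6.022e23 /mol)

Moles of photons: 6.57e21 / 6.022e23 = 0.01091 mol.
Fraction absorbed: 1 − 40.7/100 = 0.5930.
Photons absorbed: 0.5930 × 0.01091 = 0.006470 mol.
Product: Φ × n_abs = 0.0383 × 0.006470 = 2.478e-4 mol.

2.48e-4 mol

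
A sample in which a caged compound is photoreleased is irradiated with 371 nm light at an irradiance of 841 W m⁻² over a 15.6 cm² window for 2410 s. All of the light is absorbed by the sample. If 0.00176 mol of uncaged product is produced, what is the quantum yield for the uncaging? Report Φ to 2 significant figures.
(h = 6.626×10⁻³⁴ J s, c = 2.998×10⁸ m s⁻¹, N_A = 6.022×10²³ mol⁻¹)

Φ = 0.18

Photon energy at 371 nm: hc/λ = (6.626×10⁻³⁴)(2.998×10⁸)/(371×10⁻⁹) = 5.354×10⁻¹⁹ J.
Energy delivered: (841 W m⁻²)(15.6×10⁻⁴ m²)(2410 s) = 3162 J.
Photons incident: 3162 / 5.354×10⁻¹⁹ = 5.906×10²¹, i.e. 5.906×10²¹/6.022×10²³ = 0.009807 mol.
Φ = 0.00176 mol / 0.009807 mol photons = 0.18.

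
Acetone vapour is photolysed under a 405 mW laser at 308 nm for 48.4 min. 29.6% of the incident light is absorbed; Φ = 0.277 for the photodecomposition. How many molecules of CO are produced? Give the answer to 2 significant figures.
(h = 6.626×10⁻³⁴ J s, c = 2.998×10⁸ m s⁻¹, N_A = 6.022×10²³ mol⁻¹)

1.5×10²⁰ molecules

Photon energy at 308 nm: hc/λ = (6.626×10⁻³⁴)(2.998×10⁸)/(308×10⁻⁹) = 6.450×10⁻¹⁹ J.
Energy delivered: (405 mW)(2904 s) = 1176 J.
Photons incident: 1176 / 6.450×10⁻¹⁹ = 1.823×10²¹, i.e. 1.823×10²¹/6.022×10²³ = 0.003027 mol.
Photons absorbed: 0.296 × 0.003027 = 8.960×10⁻⁴ mol.
Product: Φ × n_abs = 0.277 × 8.960×10⁻⁴ = 2.482×10⁻⁴ mol.
As a count: 2.482×10⁻⁴ × 6.022×10²³ = 1.5×10²⁰.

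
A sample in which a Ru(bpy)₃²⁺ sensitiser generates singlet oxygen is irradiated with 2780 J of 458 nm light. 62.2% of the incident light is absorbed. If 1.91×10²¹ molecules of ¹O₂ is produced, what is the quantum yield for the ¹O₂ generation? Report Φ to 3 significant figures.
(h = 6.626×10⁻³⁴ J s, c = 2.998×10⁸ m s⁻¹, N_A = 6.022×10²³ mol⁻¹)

Φ = 0.479

Product: 1.91×10²¹ / 6.022×10²³ = 0.003172 mol.
Photon energy at 458 nm: hc/λ = (6.626×10⁻³⁴)(2.998×10⁸)/(458×10⁻⁹) = 4.337×10⁻¹⁹ J.
Photons incident: 2780 / 4.337×10⁻¹⁹ = 6.410×10²¹, i.e. 6.410×10²¹/6.022×10²³ = 0.01064 mol.
Photons absorbed: 0.622 × 0.01064 = 0.006618 mol.
Φ = 0.003172 mol / 0.006618 mol photons = 0.479.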